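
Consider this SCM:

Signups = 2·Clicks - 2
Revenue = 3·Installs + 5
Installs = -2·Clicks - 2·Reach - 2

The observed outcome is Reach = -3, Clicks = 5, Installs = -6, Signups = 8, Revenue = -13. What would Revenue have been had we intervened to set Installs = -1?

do(Installs=-1) replaces the equation Installs = -2·Clicks - 2·Reach - 2 with the constant Installs = -1.
Revenue = 3·Installs + 5  [with Installs=-1]  = 2

2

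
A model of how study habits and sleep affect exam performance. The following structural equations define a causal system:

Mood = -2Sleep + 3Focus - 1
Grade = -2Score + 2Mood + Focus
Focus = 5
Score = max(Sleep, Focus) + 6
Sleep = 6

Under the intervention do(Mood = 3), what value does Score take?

12

Under do(Mood=3), the mechanism Mood = -2Sleep + 3Focus - 1 is discarded; Mood is fixed at 3.
Since Score is not a descendant of the intervened variable, it is unaffected.
Score = max(Sleep, Focus) + 6  [with Sleep=6, Focus=5]  = 12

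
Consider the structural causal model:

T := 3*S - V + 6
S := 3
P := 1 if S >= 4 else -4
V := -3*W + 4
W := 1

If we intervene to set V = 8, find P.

-4

The intervention breaks the incoming arrows to V: V := -3*W + 4 no longer applies, and V = 8.
P is not downstream of the intervention, so its value is determined by the original equations.
P = 1 if S >= 4 else -4  [with S=3]  = -4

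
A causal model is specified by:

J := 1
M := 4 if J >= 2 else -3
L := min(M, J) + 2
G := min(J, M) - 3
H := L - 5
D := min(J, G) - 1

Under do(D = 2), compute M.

-3

do(D=2) replaces the equation D := min(J, G) - 1 with the constant D = 2.
M is not downstream of the intervention, so its value is determined by the original equations.
M = 4 if J >= 2 else -3  [with J=1]  = -3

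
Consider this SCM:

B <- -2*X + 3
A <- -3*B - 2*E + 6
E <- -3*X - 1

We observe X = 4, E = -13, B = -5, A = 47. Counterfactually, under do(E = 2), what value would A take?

17

Under do(E=2), the mechanism E <- -3*X - 1 is discarded; E is fixed at 2.
B = -2*X + 3  [with X=4]  = -5
A = -3*B - 2*E + 6  [with B=-5, E=2]  = 17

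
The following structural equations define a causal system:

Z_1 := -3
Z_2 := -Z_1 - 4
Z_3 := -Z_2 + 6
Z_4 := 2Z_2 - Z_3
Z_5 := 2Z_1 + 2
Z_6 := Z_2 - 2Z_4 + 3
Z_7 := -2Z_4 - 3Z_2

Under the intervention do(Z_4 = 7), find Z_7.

The intervention breaks the incoming arrows to Z_4: Z_4 := 2Z_2 - Z_3 no longer applies, and Z_4 = 7.
Z_2 = -Z_1 - 4  [with Z_1=-3]  = -1
Z_7 = -2Z_4 - 3Z_2  [with Z_4=7, Z_2=-1]  = -11

-11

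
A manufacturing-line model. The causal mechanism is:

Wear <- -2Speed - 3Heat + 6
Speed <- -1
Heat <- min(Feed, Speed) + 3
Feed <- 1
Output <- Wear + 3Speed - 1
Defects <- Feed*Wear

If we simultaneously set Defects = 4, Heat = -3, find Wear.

17

Under do(Defects = 4, Heat = -3), each intervened variable's structural equation is replaced by its fixed value.
Wear = -2Speed - 3Heat + 6  [with Speed=-1, Heat=-3]  = 17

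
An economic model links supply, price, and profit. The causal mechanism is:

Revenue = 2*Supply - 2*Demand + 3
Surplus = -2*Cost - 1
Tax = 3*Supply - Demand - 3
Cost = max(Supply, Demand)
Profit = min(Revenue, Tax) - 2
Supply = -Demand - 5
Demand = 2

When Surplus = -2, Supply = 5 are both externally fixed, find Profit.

7

Under do(Surplus = -2, Supply = 5), each intervened variable's structural equation is replaced by its fixed value.
Revenue = 2*Supply - 2*Demand + 3  [with Supply=5, Demand=2]  = 9
Tax = 3*Supply - Demand - 3  [with Supply=5, Demand=2]  = 10
Profit = min(Revenue, Tax) - 2  [with Revenue=9, Tax=10]  = 7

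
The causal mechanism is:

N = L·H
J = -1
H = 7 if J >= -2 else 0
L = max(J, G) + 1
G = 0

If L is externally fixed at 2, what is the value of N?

14

do(L=2) replaces the equation L = max(J, G) + 1 with the constant L = 2.
H = 7 if J >= -2 else 0  [with J=-1]  = 7
N = L·H  [with L=2, H=7]  = 14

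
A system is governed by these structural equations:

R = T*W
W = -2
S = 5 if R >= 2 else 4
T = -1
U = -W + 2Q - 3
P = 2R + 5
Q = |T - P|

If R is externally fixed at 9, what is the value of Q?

The intervention breaks the incoming arrows to R: R = T*W no longer applies, and R = 9.
P = 2R + 5  [with R=9]  = 23
Q = |T - P|  [with T=-1, P=23]  = 24

24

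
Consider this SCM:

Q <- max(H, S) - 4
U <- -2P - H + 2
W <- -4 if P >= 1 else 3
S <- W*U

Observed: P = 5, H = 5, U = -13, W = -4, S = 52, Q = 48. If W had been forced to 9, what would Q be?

Under do(W=9), the mechanism W <- -4 if P >= 1 else 3 is discarded; W is fixed at 9.
U = -2P - H + 2  [with P=5, H=5]  = -13
S = W*U  [with W=9, U=-13]  = -117
Q = max(H, S) - 4  [with H=5, S=-117]  = 1

1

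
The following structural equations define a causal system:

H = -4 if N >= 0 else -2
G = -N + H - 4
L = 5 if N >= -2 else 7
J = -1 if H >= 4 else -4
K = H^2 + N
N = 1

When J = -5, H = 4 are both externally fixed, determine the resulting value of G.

Setting J = -5, H = 4 by intervention discards those variables' equations.
G = -N + H - 4  [with N=1, H=4]  = -1

-1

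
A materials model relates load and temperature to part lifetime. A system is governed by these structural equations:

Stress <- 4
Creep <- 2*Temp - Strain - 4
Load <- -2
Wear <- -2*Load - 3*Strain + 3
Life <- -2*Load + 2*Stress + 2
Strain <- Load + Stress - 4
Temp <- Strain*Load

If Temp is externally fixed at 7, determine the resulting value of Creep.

Intervening sets Temp = 7 and removes its equation (Temp <- Strain*Load).
Strain = Load + Stress - 4  [with Load=-2, Stress=4]  = -2
Creep = 2*Temp - Strain - 4  [with Temp=7, Strain=-2]  = 12

12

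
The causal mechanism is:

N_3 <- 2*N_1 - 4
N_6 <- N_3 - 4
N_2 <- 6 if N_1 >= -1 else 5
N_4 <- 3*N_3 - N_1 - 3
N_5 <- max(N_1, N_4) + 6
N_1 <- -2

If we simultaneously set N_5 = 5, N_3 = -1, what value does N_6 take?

-5

The joint intervention fixes N_5 = 5, N_3 = -1, removing each variable's own equation.
N_6 = N_3 - 4  [with N_3=-1]  = -5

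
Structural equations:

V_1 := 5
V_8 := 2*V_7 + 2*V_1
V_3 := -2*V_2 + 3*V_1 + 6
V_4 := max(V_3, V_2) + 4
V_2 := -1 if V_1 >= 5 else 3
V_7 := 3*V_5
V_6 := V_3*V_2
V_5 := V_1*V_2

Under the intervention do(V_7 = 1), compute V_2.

Under do(V_7=1), the mechanism V_7 := 3*V_5 is discarded; V_7 is fixed at 1.
V_2 is not downstream of the intervention, so its value is determined by the original equations.
V_2 = -1 if V_1 >= 5 else 3  [with V_1=5]  = -1

-1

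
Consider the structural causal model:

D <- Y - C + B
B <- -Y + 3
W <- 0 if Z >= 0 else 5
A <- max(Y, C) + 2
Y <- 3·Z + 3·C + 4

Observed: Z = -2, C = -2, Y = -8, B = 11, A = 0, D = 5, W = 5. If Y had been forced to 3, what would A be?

5

do(Y=3) replaces the equation Y <- 3·Z + 3·C + 4 with the constant Y = 3.
A = max(Y, C) + 2  [with Y=3, C=-2]  = 5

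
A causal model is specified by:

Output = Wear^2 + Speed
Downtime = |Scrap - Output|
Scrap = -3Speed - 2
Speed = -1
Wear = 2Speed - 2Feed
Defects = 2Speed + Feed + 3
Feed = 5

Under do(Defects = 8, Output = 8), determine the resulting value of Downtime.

Setting Defects = 8, Output = 8 by intervention discards those variables' equations.
Scrap = -3Speed - 2  [with Speed=-1]  = 1
Downtime = |Scrap - Output|  [with Scrap=1, Output=8]  = 7

7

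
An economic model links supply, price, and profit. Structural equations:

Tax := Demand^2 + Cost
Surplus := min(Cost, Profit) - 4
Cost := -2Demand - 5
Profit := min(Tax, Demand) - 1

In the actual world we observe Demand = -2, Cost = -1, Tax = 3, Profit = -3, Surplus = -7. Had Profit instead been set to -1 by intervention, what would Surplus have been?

-5

Intervening sets Profit = -1 and removes its equation (Profit := min(Tax, Demand) - 1).
Cost = -2Demand - 5  [with Demand=-2]  = -1
Surplus = min(Cost, Profit) - 4  [with Cost=-1, Profit=-1]  = -5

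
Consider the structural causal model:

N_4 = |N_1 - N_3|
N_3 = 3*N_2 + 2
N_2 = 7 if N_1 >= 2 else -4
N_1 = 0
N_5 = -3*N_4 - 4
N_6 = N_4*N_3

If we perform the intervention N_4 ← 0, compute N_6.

Under do(N_4=0), the mechanism N_4 = |N_1 - N_3| is discarded; N_4 is fixed at 0.
N_2 = 7 if N_1 >= 2 else -4  [with N_1=0]  = -4
N_3 = 3*N_2 + 2  [with N_2=-4]  = -10
N_6 = N_4*N_3  [with N_4=0, N_3=-10]  = 0

0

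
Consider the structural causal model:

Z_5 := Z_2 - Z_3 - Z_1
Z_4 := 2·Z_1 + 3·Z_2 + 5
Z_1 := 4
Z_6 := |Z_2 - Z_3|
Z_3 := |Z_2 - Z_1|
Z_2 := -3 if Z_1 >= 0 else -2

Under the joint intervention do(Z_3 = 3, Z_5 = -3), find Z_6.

Setting Z_3 = 3, Z_5 = -3 by intervention discards those variables' equations.
Z_2 = -3 if Z_1 >= 0 else -2  [with Z_1=4]  = -3
Z_6 = |Z_2 - Z_3|  [with Z_2=-3, Z_3=3]  = 6

6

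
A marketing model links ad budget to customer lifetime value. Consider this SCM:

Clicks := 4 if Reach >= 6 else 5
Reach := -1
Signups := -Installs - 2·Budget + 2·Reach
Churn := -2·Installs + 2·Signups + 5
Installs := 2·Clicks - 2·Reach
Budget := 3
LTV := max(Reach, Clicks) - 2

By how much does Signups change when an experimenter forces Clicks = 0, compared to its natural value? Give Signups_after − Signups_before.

10

do(Clicks=0) replaces the equation Clicks := 4 if Reach >= 6 else 5 with the constant Clicks = 0.
Installs = 2·Clicks - 2·Reach  [with Clicks=0, Reach=-1]  = 2
Signups = -Installs - 2·Budget + 2·Reach  [with Installs=2, Budget=3, Reach=-1]  = -10
Without intervention: Clicks = 4 if Reach >= 6 else 5  [with Reach=-1]  = 5; Installs = 2·Clicks - 2·Reach  [with Clicks=5, Reach=-1]  = 12; Signups = -Installs - 2·Budget + 2·Reach  [with Installs=12, Budget=3, Reach=-1]  = -20.
Change = -10 − (-20) = 10.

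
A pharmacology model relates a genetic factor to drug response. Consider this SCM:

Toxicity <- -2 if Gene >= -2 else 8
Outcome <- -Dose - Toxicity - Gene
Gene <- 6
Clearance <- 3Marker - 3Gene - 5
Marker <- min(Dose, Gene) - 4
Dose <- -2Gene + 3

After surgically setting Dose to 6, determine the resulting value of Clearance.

do(Dose=6) replaces the equation Dose <- -2Gene + 3 with the constant Dose = 6.
Marker = min(Dose, Gene) - 4  [with Dose=6, Gene=6]  = 2
Clearance = 3Marker - 3Gene - 5  [with Marker=2, Gene=6]  = -17

-17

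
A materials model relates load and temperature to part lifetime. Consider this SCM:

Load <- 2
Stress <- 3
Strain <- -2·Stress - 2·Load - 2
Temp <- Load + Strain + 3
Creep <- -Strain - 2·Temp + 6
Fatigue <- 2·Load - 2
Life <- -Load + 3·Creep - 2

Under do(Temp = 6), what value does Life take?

The intervention breaks the incoming arrows to Temp: Temp <- Load + Strain + 3 no longer applies, and Temp = 6.
Strain = -2·Stress - 2·Load - 2  [with Stress=3, Load=2]  = -12
Creep = -Strain - 2·Temp + 6  [with Strain=-12, Temp=6]  = 6
Life = -Load + 3·Creep - 2  [with Load=2, Creep=6]  = 14

14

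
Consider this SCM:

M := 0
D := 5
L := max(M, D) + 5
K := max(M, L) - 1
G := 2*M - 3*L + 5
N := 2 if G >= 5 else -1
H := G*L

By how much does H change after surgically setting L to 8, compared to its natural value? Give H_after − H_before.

98

The intervention breaks the incoming arrows to L: L := max(M, D) + 5 no longer applies, and L = 8.
G = 2*M - 3*L + 5  [with M=0, L=8]  = -19
H = G*L  [with G=-19, L=8]  = -152
Without intervention: L = max(M, D) + 5  [with M=0, D=5]  = 10; G = 2*M - 3*L + 5  [with M=0, L=10]  = -25; H = G*L  [with G=-25, L=10]  = -250.
Change = -152 − (-250) = 98.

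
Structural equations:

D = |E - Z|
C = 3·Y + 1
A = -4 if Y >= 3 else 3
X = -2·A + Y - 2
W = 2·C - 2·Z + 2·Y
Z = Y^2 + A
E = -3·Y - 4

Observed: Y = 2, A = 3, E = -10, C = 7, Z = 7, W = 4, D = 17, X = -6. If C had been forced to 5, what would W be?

0

Under do(C=5), the mechanism C = 3·Y + 1 is discarded; C is fixed at 5.
A = -4 if Y >= 3 else 3  [with Y=2]  = 3
Z = Y^2 + A  [with Y=2, A=3]  = 7
W = 2·C - 2·Z + 2·Y  [with C=5, Z=7, Y=2]  = 0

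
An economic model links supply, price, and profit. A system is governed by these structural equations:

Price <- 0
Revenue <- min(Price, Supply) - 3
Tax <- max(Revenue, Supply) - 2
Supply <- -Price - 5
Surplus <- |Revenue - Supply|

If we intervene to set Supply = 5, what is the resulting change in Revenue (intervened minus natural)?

5

The intervention breaks the incoming arrows to Supply: Supply <- -Price - 5 no longer applies, and Supply = 5.
Revenue = min(Price, Supply) - 3  [with Price=0, Supply=5]  = -3
Without intervention: Supply = -Price - 5  [with Price=0]  = -5; Revenue = min(Price, Supply) - 3  [with Price=0, Supply=-5]  = -8.
Change = -3 − (-8) = 5.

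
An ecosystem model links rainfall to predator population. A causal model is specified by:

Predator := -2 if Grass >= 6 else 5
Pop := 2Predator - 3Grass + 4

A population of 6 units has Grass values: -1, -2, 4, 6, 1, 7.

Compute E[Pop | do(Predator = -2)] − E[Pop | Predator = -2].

Every unit gets Predator=-2 under the intervention. Pop values become 3, 6, -12, -18, -3, -21; E[Pop|do(Predator=-2)] = -7.5.
Observing Predator=-2 restricts to units where Predator's equation naturally yields -2: Grass ∈ {6, 7}. In that subpopulation Pop = -18, -21, mean -19.5.
Difference = -7.5 − (-19.5) = 12.

12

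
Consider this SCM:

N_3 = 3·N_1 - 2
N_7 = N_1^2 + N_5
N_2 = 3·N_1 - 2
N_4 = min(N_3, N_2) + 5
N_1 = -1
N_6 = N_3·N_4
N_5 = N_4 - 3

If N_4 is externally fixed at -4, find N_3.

-5

Under do(N_4=-4), the mechanism N_4 = min(N_3, N_2) + 5 is discarded; N_4 is fixed at -4.
Since N_3 is not a descendant of the intervened variable, it is unaffected.
N_3 = 3·N_1 - 2  [with N_1=-1]  = -5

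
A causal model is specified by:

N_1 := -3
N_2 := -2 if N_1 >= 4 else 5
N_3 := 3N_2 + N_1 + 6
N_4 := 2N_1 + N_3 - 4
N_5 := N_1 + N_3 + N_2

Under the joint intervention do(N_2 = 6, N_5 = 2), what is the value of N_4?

11

The joint intervention fixes N_2 = 6, N_5 = 2, removing each variable's own equation.
N_3 = 3N_2 + N_1 + 6  [with N_2=6, N_1=-3]  = 21
N_4 = 2N_1 + N_3 - 4  [with N_1=-3, N_3=21]  = 11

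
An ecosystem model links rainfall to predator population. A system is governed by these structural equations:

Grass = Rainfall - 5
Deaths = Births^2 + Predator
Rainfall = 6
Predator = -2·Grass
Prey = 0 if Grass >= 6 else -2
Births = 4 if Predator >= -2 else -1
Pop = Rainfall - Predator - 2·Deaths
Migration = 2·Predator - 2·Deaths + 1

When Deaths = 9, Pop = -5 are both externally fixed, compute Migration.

Under do(Deaths = 9, Pop = -5), each intervened variable's structural equation is replaced by its fixed value.
Grass = Rainfall - 5  [with Rainfall=6]  = 1
Predator = -2·Grass  [with Grass=1]  = -2
Migration = 2·Predator - 2·Deaths + 1  [with Predator=-2, Deaths=9]  = -21

-21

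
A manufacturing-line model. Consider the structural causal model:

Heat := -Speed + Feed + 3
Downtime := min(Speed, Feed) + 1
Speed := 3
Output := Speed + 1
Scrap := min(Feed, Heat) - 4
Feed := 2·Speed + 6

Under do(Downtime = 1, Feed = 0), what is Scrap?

-4

Under do(Downtime = 1, Feed = 0), each intervened variable's structural equation is replaced by its fixed value.
Heat = -Speed + Feed + 3  [with Speed=3, Feed=0]  = 0
Scrap = min(Feed, Heat) - 4  [with Feed=0, Heat=0]  = -4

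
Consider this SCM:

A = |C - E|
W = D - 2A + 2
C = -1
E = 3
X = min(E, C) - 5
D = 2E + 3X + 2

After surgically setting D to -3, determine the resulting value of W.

-9

The intervention breaks the incoming arrows to D: D = 2E + 3X + 2 no longer applies, and D = -3.
A = |C - E|  [with C=-1, E=3]  = 4
W = D - 2A + 2  [with D=-3, A=4]  = -9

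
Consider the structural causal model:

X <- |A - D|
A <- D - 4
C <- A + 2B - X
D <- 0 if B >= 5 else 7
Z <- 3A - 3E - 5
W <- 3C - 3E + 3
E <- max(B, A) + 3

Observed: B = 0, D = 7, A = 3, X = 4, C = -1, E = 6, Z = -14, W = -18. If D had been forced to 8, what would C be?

0

do(D=8) replaces the equation D <- 0 if B >= 5 else 7 with the constant D = 8.
A = D - 4  [with D=8]  = 4
X = |A - D|  [with A=4, D=8]  = 4
C = A + 2B - X  [with A=4, B=0, X=4]  = 0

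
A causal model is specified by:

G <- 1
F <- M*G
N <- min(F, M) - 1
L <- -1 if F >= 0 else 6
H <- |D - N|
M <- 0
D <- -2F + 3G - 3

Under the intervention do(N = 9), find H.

9

Under do(N=9), the mechanism N <- min(F, M) - 1 is discarded; N is fixed at 9.
F = M*G  [with M=0, G=1]  = 0
D = -2F + 3G - 3  [with F=0, G=1]  = 0
H = |D - N|  [with D=0, N=9]  = 9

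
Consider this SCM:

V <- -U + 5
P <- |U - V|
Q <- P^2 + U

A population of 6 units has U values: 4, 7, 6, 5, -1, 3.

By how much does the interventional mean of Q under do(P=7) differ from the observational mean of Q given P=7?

do(P=7) breaks P's dependence on U. With P=7 fixed, Q across the units is 53, 56, 55, 54, 48, 52, mean 53.
Conditioning on P=7 selects the 2 unit(s) with U ∈ {6, -1}. Their Q values: 55, 48. Mean = 51.5.
Difference = 53 − 51.5 = 1.5.

1.5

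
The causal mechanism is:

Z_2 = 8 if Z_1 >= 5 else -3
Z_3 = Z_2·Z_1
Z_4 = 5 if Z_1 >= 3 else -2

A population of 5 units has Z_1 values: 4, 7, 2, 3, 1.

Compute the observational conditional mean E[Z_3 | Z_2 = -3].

-7.5

E[Z_3|Z_2=-3] averages over only the 4 units with Z_2=-3 (Z_1 = 4, 2, 3, 1): Z_3 = -12, -6, -9, -3, mean -7.5.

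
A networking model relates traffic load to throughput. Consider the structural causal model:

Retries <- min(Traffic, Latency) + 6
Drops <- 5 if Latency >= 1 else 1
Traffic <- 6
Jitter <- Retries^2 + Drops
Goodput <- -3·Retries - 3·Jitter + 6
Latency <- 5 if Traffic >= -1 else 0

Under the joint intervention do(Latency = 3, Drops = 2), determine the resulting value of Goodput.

Under do(Latency = 3, Drops = 2), each intervened variable's structural equation is replaced by its fixed value.
Retries = min(Traffic, Latency) + 6  [with Traffic=6, Latency=3]  = 9
Jitter = Retries^2 + Drops  [with Retries=9, Drops=2]  = 83
Goodput = -3·Retries - 3·Jitter + 6  [with Retries=9, Jitter=83]  = -270

-270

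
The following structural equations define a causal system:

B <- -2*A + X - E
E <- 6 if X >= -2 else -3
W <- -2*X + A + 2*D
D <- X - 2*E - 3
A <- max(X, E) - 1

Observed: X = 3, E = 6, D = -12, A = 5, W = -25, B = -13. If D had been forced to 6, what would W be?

11

do(D=6) replaces the equation D <- X - 2*E - 3 with the constant D = 6.
E = 6 if X >= -2 else -3  [with X=3]  = 6
A = max(X, E) - 1  [with X=3, E=6]  = 5
W = -2*X + A + 2*D  [with X=3, A=5, D=6]  = 11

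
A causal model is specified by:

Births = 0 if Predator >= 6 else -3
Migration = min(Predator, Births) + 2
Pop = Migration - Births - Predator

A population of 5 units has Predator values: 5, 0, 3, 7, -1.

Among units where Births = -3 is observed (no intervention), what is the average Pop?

Observing Births=-3 restricts to units where Births's equation naturally yields -3: Predator ∈ {5, 0, 3, -1}. In that subpopulation Pop = -3, 2, -1, 3, mean 0.25.

0.25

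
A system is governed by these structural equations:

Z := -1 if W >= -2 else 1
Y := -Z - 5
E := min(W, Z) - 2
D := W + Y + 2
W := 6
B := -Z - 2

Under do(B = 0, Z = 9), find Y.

-14

Setting B = 0, Z = 9 by intervention discards those variables' equations.
Y = -Z - 5  [with Z=9]  = -14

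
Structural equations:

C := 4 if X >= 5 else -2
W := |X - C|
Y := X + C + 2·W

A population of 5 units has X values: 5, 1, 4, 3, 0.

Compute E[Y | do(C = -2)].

The intervention sets C=-2 in all 5 units regardless of X. Recomputing Y per unit gives 17, 5, 14, 11, 2; average 9.8.

9.8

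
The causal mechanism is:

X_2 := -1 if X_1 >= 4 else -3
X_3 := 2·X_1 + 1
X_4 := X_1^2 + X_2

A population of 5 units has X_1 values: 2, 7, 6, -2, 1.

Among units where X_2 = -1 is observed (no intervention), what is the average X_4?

E[X_4|X_2=-1] averages over only the 2 units with X_2=-1 (X_1 = 7, 6): X_4 = 48, 35, mean 41.5.

41.5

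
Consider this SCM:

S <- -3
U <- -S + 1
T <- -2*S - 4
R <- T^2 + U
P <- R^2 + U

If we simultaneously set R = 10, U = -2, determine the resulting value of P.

The joint intervention fixes R = 10, U = -2, removing each variable's own equation.
P = R^2 + U  [with R=10, U=-2]  = 98

98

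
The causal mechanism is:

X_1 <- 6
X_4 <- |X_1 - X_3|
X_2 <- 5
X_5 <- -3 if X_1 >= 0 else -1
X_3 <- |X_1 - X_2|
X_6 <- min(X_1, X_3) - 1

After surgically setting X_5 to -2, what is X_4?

5

The intervention breaks the incoming arrows to X_5: X_5 <- -3 if X_1 >= 0 else -1 no longer applies, and X_5 = -2.
Since X_4 is not a descendant of the intervened variable, it is unaffected.
X_3 = |X_1 - X_2|  [with X_1=6, X_2=5]  = 1
X_4 = |X_1 - X_3|  [with X_1=6, X_3=1]  = 5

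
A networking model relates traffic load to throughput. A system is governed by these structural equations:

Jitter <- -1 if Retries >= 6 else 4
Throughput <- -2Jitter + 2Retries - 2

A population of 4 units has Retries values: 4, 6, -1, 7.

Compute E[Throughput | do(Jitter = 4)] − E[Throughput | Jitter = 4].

5

Under do(Jitter=4), Jitter's equation is replaced by Jitter=4 for every unit. Per-unit Throughput: -2, 2, -12, 4. Mean = -2.
Observing Jitter=4 restricts to units where Jitter's equation naturally yields 4: Retries ∈ {4, -1}. In that subpopulation Throughput = -2, -12, mean -7.
Difference = -2 − (-7) = 5.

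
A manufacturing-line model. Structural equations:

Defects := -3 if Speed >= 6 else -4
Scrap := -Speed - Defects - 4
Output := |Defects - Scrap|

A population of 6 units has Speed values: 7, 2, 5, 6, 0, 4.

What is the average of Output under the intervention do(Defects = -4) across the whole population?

Every unit gets Defects=-4 under the intervention. Output values become 3, 2, 1, 2, 4, 0; E[Output|do(Defects=-4)] = 2.

2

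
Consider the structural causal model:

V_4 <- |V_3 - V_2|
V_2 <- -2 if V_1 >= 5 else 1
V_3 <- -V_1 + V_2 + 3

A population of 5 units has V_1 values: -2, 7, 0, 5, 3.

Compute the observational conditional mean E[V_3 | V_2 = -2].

E[V_3|V_2=-2] averages over only the 2 units with V_2=-2 (V_1 = 7, 5): V_3 = -6, -4, mean -5.

-5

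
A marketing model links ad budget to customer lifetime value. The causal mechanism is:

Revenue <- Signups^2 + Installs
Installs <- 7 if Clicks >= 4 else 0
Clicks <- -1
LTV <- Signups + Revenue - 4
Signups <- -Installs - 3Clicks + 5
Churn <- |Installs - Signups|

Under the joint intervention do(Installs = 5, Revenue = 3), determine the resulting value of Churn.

The joint intervention fixes Installs = 5, Revenue = 3, removing each variable's own equation.
Signups = -Installs - 3Clicks + 5  [with Installs=5, Clicks=-1]  = 3
Churn = |Installs - Signups|  [with Installs=5, Signups=3]  = 2

2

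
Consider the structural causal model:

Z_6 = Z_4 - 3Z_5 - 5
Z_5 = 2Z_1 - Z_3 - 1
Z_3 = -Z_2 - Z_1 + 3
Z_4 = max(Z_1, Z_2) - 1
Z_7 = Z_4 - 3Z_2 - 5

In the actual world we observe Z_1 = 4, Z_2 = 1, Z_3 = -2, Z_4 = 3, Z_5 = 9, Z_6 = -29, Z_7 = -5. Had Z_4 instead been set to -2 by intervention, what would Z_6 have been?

-34

Under do(Z_4=-2), the mechanism Z_4 = max(Z_1, Z_2) - 1 is discarded; Z_4 is fixed at -2.
Z_3 = -Z_2 - Z_1 + 3  [with Z_2=1, Z_1=4]  = -2
Z_5 = 2Z_1 - Z_3 - 1  [with Z_1=4, Z_3=-2]  = 9
Z_6 = Z_4 - 3Z_5 - 5  [with Z_4=-2, Z_5=9]  = -34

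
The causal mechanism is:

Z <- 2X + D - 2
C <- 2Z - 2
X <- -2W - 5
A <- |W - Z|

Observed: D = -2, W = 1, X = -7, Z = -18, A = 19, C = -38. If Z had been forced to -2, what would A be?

3

Intervening sets Z = -2 and removes its equation (Z <- 2X + D - 2).
A = |W - Z|  [with W=1, Z=-2]  = 3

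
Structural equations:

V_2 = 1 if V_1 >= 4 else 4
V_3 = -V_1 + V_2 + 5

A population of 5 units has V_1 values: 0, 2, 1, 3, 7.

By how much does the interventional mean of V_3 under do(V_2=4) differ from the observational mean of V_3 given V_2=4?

-1.1

do(V_2=4) breaks V_2's dependence on V_1. With V_2=4 fixed, V_3 across the units is 9, 7, 8, 6, 2, mean 6.4.
Conditioning on V_2=4 selects the 4 unit(s) with V_1 ∈ {0, 2, 1, 3}. Their V_3 values: 9, 7, 8, 6. Mean = 7.5.
Difference = 6.4 − 7.5 = -1.1.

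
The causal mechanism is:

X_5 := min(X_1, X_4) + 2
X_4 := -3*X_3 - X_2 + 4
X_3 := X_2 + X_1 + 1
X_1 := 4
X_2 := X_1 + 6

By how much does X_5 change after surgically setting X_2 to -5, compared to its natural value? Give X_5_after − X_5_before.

55

do(X_2=-5) replaces the equation X_2 := X_1 + 6 with the constant X_2 = -5.
X_3 = X_2 + X_1 + 1  [with X_2=-5, X_1=4]  = 0
X_4 = -3*X_3 - X_2 + 4  [with X_3=0, X_2=-5]  = 9
X_5 = min(X_1, X_4) + 2  [with X_1=4, X_4=9]  = 6
Without intervention: X_2 = X_1 + 6  [with X_1=4]  = 10; X_3 = X_2 + X_1 + 1  [with X_2=10, X_1=4]  = 15; X_4 = -3*X_3 - X_2 + 4  [with X_3=15, X_2=10]  = -51; X_5 = min(X_1, X_4) + 2  [with X_1=4, X_4=-51]  = -49.
Change = 6 − (-49) = 55.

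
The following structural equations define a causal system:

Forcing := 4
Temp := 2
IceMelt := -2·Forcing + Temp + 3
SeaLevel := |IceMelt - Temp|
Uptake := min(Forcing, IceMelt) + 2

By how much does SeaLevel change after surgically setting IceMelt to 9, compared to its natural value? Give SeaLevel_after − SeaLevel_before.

The intervention breaks the incoming arrows to IceMelt: IceMelt := -2·Forcing + Temp + 3 no longer applies, and IceMelt = 9.
SeaLevel = |IceMelt - Temp|  [with IceMelt=9, Temp=2]  = 7
Without intervention: IceMelt = -2·Forcing + Temp + 3  [with Forcing=4, Temp=2]  = -3; SeaLevel = |IceMelt - Temp|  [with IceMelt=-3, Temp=2]  = 5.
Change = 7 − 5 = 2.

2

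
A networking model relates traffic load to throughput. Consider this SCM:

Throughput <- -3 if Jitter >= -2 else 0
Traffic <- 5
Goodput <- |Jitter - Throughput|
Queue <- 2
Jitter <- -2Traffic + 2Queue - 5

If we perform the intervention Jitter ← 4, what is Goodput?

7

do(Jitter=4) replaces the equation Jitter <- -2Traffic + 2Queue - 5 with the constant Jitter = 4.
Throughput = -3 if Jitter >= -2 else 0  [with Jitter=4]  = -3
Goodput = |Jitter - Throughput|  [with Jitter=4, Throughput=-3]  = 7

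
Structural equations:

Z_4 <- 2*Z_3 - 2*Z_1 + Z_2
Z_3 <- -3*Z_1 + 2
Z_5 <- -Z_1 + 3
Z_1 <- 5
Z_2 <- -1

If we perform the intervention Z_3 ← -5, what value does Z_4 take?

The intervention breaks the incoming arrows to Z_3: Z_3 <- -3*Z_1 + 2 no longer applies, and Z_3 = -5.
Z_4 = 2*Z_3 - 2*Z_1 + Z_2  [with Z_3=-5, Z_1=5, Z_2=-1]  = -21

-21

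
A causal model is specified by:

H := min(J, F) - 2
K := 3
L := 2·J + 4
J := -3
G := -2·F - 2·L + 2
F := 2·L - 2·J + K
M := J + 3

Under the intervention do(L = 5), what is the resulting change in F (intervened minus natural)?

14

Intervening sets L = 5 and removes its equation (L := 2·J + 4).
F = 2·L - 2·J + K  [with L=5, J=-3, K=3]  = 19
Without intervention: L = 2·J + 4  [with J=-3]  = -2; F = 2·L - 2·J + K  [with L=-2, J=-3, K=3]  = 5.
Change = 19 − 5 = 14.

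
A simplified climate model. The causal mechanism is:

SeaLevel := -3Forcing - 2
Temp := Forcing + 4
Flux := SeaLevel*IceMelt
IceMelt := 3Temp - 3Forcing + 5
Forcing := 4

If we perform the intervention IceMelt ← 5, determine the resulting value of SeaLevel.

The intervention breaks the incoming arrows to IceMelt: IceMelt := 3Temp - 3Forcing + 5 no longer applies, and IceMelt = 5.
SeaLevel is not downstream of the intervention, so its value is determined by the original equations.
SeaLevel = -3Forcing - 2  [with Forcing=4]  = -14

-14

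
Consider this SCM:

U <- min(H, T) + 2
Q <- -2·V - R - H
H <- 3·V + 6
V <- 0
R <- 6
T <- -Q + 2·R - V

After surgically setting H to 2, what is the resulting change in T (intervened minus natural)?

-4

do(H=2) replaces the equation H <- 3·V + 6 with the constant H = 2.
Q = -2·V - R - H  [with V=0, R=6, H=2]  = -8
T = -Q + 2·R - V  [with Q=-8, R=6, V=0]  = 20
Without intervention: H = 3·V + 6  [with V=0]  = 6; Q = -2·V - R - H  [with V=0, R=6, H=6]  = -12; T = -Q + 2·R - V  [with Q=-12, R=6, V=0]  = 24.
Change = 20 − 24 = -4.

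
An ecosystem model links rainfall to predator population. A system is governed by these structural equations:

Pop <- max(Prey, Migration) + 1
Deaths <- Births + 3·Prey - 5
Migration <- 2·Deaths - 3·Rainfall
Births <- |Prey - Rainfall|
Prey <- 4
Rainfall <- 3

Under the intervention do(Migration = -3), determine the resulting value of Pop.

5

The intervention breaks the incoming arrows to Migration: Migration <- 2·Deaths - 3·Rainfall no longer applies, and Migration = -3.
Pop = max(Prey, Migration) + 1  [with Prey=4, Migration=-3]  = 5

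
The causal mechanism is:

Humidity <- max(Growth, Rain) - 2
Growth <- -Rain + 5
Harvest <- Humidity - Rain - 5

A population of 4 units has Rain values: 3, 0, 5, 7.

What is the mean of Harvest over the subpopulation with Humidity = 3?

E[Harvest|Humidity=3] averages over only the 2 units with Humidity=3 (Rain = 0, 5): Harvest = -2, -7, mean -4.5.

-4.5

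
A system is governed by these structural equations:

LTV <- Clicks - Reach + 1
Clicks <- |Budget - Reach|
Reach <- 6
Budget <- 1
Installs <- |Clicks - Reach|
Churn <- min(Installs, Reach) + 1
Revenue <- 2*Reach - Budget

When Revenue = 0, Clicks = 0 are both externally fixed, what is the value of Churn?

7

Under do(Revenue = 0, Clicks = 0), each intervened variable's structural equation is replaced by its fixed value.
Installs = |Clicks - Reach|  [with Clicks=0, Reach=6]  = 6
Churn = min(Installs, Reach) + 1  [with Installs=6, Reach=6]  = 7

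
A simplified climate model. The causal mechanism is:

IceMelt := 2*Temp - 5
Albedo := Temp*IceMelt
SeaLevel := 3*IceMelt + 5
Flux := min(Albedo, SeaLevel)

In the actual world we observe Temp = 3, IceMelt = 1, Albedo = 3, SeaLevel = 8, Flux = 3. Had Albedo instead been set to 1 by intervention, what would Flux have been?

do(Albedo=1) replaces the equation Albedo := Temp*IceMelt with the constant Albedo = 1.
IceMelt = 2*Temp - 5  [with Temp=3]  = 1
SeaLevel = 3*IceMelt + 5  [with IceMelt=1]  = 8
Flux = min(Albedo, SeaLevel)  [with Albedo=1, SeaLevel=8]  = 1

1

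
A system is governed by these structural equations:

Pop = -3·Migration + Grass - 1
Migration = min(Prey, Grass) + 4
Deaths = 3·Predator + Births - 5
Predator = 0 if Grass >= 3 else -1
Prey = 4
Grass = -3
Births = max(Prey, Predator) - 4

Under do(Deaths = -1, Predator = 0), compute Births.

Under do(Deaths = -1, Predator = 0), each intervened variable's structural equation is replaced by its fixed value.
Births = max(Prey, Predator) - 4  [with Prey=4, Predator=0]  = 0

0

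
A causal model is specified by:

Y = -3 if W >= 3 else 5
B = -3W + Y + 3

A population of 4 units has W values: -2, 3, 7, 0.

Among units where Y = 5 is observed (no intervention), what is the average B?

Conditioning on Y=5 selects the 2 unit(s) with W ∈ {-2, 0}. Their B values: 14, 8. Mean = 11.

11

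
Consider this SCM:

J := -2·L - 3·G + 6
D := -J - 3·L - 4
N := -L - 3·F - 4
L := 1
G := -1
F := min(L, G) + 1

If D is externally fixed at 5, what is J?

do(D=5) replaces the equation D := -J - 3·L - 4 with the constant D = 5.
J is not downstream of the intervention, so its value is determined by the original equations.
J = -2·L - 3·G + 6  [with L=1, G=-1]  = 7

7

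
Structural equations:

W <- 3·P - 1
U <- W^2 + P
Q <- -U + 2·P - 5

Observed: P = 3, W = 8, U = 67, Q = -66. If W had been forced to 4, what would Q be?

Under do(W=4), the mechanism W <- 3·P - 1 is discarded; W is fixed at 4.
U = W^2 + P  [with W=4, P=3]  = 19
Q = -U + 2·P - 5  [with U=19, P=3]  = -18

-18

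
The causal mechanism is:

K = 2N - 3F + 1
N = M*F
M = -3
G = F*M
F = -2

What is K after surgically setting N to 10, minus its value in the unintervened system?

8

do(N=10) replaces the equation N = M*F with the constant N = 10.
K = 2N - 3F + 1  [with N=10, F=-2]  = 27
Without intervention: N = M*F  [with M=-3, F=-2]  = 6; K = 2N - 3F + 1  [with N=6, F=-2]  = 19.
Change = 27 − 19 = 8.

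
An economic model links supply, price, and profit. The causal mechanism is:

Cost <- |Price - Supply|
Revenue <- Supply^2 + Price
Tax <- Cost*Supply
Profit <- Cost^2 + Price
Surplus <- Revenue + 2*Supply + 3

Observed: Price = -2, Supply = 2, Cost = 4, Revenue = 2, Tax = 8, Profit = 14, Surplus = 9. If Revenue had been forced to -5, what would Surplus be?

The intervention breaks the incoming arrows to Revenue: Revenue <- Supply^2 + Price no longer applies, and Revenue = -5.
Surplus = Revenue + 2*Supply + 3  [with Revenue=-5, Supply=2]  = 2

2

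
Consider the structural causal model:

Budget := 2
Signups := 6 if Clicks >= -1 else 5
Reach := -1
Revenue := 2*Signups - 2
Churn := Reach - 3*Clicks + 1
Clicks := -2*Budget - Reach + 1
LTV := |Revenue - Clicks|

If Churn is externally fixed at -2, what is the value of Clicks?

do(Churn=-2) replaces the equation Churn := Reach - 3*Clicks + 1 with the constant Churn = -2.
Clicks is not downstream of the intervention, so its value is determined by the original equations.
Clicks = -2*Budget - Reach + 1  [with Budget=2, Reach=-1]  = -2

-2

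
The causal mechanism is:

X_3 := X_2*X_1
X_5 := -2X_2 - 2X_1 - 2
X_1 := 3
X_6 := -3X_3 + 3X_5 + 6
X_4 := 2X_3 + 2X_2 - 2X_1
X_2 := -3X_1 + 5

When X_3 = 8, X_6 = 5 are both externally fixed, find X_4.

2

Setting X_3 = 8, X_6 = 5 by intervention discards those variables' equations.
X_2 = -3X_1 + 5  [with X_1=3]  = -4
X_4 = 2X_3 + 2X_2 - 2X_1  [with X_3=8, X_2=-4, X_1=3]  = 2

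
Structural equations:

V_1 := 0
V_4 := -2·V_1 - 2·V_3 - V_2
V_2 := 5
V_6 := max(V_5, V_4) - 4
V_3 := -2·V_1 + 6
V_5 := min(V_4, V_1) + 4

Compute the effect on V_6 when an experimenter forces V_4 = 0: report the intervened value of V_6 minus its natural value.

Under do(V_4=0), the mechanism V_4 := -2·V_1 - 2·V_3 - V_2 is discarded; V_4 is fixed at 0.
V_5 = min(V_4, V_1) + 4  [with V_4=0, V_1=0]  = 4
V_6 = max(V_5, V_4) - 4  [with V_5=4, V_4=0]  = 0
Without intervention: V_3 = -2·V_1 + 6  [with V_1=0]  = 6; V_4 = -2·V_1 - 2·V_3 - V_2  [with V_1=0, V_3=6, V_2=5]  = -17; V_5 = min(V_4, V_1) + 4  [with V_4=-17, V_1=0]  = -13; V_6 = max(V_5, V_4) - 4  [with V_5=-13, V_4=-17]  = -17.
Change = 0 − (-17) = 17.

17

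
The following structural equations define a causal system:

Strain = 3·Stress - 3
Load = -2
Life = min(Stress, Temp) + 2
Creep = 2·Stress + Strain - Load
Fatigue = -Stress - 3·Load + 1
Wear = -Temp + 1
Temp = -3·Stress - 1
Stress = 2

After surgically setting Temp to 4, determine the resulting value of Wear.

-3

Under do(Temp=4), the mechanism Temp = -3·Stress - 1 is discarded; Temp is fixed at 4.
Wear = -Temp + 1  [with Temp=4]  = -3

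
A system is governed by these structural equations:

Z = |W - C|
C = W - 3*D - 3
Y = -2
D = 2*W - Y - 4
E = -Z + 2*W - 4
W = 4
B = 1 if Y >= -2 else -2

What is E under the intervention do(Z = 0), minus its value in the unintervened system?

21

Under do(Z=0), the mechanism Z = |W - C| is discarded; Z is fixed at 0.
E = -Z + 2*W - 4  [with Z=0, W=4]  = 4
Without intervention: D = 2*W - Y - 4  [with W=4, Y=-2]  = 6; C = W - 3*D - 3  [with W=4, D=6]  = -17; Z = |W - C|  [with W=4, C=-17]  = 21; E = -Z + 2*W - 4  [with Z=21, W=4]  = -17.
Change = 4 − (-17) = 21.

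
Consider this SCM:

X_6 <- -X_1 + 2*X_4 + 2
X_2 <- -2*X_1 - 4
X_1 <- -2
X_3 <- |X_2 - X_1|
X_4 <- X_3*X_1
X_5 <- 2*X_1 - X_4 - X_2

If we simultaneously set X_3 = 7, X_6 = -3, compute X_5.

10

The joint intervention fixes X_3 = 7, X_6 = -3, removing each variable's own equation.
X_2 = -2*X_1 - 4  [with X_1=-2]  = 0
X_4 = X_3*X_1  [with X_3=7, X_1=-2]  = -14
X_5 = 2*X_1 - X_4 - X_2  [with X_1=-2, X_4=-14, X_2=0]  = 10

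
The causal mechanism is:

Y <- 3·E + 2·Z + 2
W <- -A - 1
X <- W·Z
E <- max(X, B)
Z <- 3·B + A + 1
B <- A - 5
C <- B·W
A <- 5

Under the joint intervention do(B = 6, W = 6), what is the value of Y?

Setting B = 6, W = 6 by intervention discards those variables' equations.
Z = 3·B + A + 1  [with B=6, A=5]  = 24
X = W·Z  [with W=6, Z=24]  = 144
E = max(X, B)  [with X=144, B=6]  = 144
Y = 3·E + 2·Z + 2  [with E=144, Z=24]  = 482

482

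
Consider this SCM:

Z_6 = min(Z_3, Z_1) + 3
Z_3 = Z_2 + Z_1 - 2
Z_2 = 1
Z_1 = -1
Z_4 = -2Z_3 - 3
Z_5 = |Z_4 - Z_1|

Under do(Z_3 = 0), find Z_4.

-3

The intervention breaks the incoming arrows to Z_3: Z_3 = Z_2 + Z_1 - 2 no longer applies, and Z_3 = 0.
Z_4 = -2Z_3 - 3  [with Z_3=0]  = -3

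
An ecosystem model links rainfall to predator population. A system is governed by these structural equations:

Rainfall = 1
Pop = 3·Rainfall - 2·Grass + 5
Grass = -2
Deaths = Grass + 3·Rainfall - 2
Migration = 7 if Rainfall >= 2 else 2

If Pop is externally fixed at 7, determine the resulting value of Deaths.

-1

do(Pop=7) replaces the equation Pop = 3·Rainfall - 2·Grass + 5 with the constant Pop = 7.
Deaths is not downstream of the intervention, so its value is determined by the original equations.
Deaths = Grass + 3·Rainfall - 2  [with Grass=-2, Rainfall=1]  = -1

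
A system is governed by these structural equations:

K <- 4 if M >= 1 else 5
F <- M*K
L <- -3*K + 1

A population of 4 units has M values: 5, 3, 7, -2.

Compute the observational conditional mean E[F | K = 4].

20

Conditioning on K=4 selects the 3 unit(s) with M ∈ {5, 3, 7}. Their F values: 20, 12, 28. Mean = 20.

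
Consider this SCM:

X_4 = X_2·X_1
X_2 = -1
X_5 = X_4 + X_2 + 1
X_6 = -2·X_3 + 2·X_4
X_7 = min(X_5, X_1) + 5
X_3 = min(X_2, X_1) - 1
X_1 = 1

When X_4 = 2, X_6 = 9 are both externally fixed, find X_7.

Setting X_4 = 2, X_6 = 9 by intervention discards those variables' equations.
X_5 = X_4 + X_2 + 1  [with X_4=2, X_2=-1]  = 2
X_7 = min(X_5, X_1) + 5  [with X_5=2, X_1=1]  = 6

6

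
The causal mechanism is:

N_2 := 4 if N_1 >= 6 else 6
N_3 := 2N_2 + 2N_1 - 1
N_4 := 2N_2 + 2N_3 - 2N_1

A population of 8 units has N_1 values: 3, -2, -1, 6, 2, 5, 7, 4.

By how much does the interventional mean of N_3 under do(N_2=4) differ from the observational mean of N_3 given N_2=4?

-7

The intervention sets N_2=4 in all 8 units regardless of N_1. Recomputing N_3 per unit gives 13, 3, 5, 19, 11, 17, 21, 15; average 13.
E[N_3|N_2=4] averages over only the 2 units with N_2=4 (N_1 = 6, 7): N_3 = 19, 21, mean 20.
Difference = 13 − 20 = -7.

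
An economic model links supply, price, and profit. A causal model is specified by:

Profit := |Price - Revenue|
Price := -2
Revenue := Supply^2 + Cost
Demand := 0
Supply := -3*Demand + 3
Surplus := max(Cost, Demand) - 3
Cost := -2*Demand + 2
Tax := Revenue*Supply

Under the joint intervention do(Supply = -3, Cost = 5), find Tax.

Setting Supply = -3, Cost = 5 by intervention discards those variables' equations.
Revenue = Supply^2 + Cost  [with Supply=-3, Cost=5]  = 14
Tax = Revenue*Supply  [with Revenue=14, Supply=-3]  = -42

-42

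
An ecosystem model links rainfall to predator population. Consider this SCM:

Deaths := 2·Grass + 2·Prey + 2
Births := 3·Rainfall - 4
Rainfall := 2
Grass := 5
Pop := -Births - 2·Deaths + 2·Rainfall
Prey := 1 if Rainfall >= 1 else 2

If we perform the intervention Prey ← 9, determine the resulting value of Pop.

The intervention breaks the incoming arrows to Prey: Prey := 1 if Rainfall >= 1 else 2 no longer applies, and Prey = 9.
Births = 3·Rainfall - 4  [with Rainfall=2]  = 2
Deaths = 2·Grass + 2·Prey + 2  [with Grass=5, Prey=9]  = 30
Pop = -Births - 2·Deaths + 2·Rainfall  [with Births=2, Deaths=30, Rainfall=2]  = -58

-58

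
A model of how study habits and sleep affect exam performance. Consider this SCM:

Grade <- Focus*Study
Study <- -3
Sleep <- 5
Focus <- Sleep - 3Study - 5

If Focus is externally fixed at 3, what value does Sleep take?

5

Under do(Focus=3), the mechanism Focus <- Sleep - 3Study - 5 is discarded; Focus is fixed at 3.
Since Sleep is not a descendant of the intervened variable, it is unaffected.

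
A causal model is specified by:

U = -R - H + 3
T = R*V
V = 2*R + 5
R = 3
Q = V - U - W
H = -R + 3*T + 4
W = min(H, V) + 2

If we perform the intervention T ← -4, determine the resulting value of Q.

9

The intervention breaks the incoming arrows to T: T = R*V no longer applies, and T = -4.
V = 2*R + 5  [with R=3]  = 11
H = -R + 3*T + 4  [with R=3, T=-4]  = -11
U = -R - H + 3  [with R=3, H=-11]  = 11
W = min(H, V) + 2  [with H=-11, V=11]  = -9
Q = V - U - W  [with V=11, U=11, W=-9]  = 9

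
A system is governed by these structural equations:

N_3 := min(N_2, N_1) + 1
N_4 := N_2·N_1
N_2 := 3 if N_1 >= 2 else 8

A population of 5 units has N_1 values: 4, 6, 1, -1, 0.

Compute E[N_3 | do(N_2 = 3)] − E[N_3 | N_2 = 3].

-1.8

Every unit gets N_2=3 under the intervention. N_3 values become 4, 4, 2, 0, 1; E[N_3|do(N_2=3)] = 2.2.
Conditioning on N_2=3 selects the 2 unit(s) with N_1 ∈ {4, 6}. Their N_3 values: 4, 4. Mean = 4.
Difference = 2.2 − 4 = -1.8.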